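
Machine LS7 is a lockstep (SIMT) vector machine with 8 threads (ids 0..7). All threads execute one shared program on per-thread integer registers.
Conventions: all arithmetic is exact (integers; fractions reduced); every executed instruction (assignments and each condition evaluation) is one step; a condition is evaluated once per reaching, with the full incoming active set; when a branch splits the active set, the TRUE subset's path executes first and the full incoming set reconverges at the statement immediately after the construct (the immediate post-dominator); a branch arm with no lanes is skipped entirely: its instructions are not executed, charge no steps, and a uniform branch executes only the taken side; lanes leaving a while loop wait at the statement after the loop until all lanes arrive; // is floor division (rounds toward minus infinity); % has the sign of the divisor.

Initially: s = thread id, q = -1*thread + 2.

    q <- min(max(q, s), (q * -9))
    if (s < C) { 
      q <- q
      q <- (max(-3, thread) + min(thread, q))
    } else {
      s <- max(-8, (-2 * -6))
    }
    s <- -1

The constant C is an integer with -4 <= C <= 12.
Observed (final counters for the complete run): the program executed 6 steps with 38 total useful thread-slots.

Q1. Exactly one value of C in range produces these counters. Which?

Answer: C = 6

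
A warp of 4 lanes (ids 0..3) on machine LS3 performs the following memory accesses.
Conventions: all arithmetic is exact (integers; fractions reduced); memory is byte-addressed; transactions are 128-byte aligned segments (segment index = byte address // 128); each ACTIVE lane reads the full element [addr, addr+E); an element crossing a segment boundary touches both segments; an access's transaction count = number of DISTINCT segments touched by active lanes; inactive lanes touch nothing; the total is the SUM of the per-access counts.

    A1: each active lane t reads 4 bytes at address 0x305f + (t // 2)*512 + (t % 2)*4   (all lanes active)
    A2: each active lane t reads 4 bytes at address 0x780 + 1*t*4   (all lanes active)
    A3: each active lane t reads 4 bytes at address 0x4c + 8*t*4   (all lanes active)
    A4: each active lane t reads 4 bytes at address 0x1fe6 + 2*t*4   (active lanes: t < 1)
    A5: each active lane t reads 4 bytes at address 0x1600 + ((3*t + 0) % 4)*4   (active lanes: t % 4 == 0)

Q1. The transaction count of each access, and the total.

A1: 2 transactions
A2: 1 transaction
A3: 2 transactions
A4: 1 transaction
A5: 1 transaction

Answer: 2,1,2,1,1; total 7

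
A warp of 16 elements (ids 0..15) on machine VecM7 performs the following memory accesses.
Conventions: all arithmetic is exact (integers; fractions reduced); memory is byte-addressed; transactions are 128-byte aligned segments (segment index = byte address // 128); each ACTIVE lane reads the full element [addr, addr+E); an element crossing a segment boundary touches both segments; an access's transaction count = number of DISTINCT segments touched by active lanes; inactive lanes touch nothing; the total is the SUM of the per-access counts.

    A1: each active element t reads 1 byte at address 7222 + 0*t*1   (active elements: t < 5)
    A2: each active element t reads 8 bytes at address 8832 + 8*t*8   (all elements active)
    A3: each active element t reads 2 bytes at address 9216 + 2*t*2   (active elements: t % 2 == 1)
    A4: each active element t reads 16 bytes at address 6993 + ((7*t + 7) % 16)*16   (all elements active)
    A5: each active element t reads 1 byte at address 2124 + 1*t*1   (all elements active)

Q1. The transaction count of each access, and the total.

A1: 1 transaction
A2: 8 transactions
A3: 1 transaction
A4: 3 transactions
A5: 1 transaction

Answer: 1,8,1,3,1; total 14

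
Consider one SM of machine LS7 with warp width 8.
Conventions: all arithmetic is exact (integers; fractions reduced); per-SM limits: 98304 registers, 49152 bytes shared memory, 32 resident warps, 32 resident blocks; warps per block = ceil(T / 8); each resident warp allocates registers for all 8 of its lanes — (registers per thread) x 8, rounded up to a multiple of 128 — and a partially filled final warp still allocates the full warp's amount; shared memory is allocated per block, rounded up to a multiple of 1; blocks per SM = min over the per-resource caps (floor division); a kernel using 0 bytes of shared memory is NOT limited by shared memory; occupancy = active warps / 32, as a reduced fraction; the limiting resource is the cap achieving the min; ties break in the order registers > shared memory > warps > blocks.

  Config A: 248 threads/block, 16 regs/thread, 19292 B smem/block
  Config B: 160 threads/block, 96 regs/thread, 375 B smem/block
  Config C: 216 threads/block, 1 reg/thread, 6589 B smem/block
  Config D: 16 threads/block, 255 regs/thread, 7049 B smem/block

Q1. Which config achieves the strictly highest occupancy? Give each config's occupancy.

occupancies: A 31/32, B 5/8, C 27/32, D 3/8

Answer: A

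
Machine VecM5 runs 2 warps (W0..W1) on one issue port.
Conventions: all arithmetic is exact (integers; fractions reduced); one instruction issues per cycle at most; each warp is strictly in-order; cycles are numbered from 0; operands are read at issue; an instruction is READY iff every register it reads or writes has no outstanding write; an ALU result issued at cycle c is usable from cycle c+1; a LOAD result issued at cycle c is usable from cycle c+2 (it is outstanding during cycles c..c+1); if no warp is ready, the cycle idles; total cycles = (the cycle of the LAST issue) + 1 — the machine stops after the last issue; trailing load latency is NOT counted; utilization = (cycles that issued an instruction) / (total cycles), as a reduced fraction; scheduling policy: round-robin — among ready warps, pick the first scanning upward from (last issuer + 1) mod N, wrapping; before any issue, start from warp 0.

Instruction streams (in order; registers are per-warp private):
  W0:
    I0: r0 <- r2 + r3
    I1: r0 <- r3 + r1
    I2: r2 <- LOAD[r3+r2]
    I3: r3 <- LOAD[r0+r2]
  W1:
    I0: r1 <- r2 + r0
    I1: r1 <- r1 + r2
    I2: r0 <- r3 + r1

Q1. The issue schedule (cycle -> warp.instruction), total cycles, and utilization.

cycle 0: W0.I0
cycle 1: W1.I0
cycle 2: W0.I1
cycle 3: W1.I1
cycle 4: W0.I2
cycle 5: W1.I2
cycle 6: W0.I3

Answer: 7 cycles, utilization 1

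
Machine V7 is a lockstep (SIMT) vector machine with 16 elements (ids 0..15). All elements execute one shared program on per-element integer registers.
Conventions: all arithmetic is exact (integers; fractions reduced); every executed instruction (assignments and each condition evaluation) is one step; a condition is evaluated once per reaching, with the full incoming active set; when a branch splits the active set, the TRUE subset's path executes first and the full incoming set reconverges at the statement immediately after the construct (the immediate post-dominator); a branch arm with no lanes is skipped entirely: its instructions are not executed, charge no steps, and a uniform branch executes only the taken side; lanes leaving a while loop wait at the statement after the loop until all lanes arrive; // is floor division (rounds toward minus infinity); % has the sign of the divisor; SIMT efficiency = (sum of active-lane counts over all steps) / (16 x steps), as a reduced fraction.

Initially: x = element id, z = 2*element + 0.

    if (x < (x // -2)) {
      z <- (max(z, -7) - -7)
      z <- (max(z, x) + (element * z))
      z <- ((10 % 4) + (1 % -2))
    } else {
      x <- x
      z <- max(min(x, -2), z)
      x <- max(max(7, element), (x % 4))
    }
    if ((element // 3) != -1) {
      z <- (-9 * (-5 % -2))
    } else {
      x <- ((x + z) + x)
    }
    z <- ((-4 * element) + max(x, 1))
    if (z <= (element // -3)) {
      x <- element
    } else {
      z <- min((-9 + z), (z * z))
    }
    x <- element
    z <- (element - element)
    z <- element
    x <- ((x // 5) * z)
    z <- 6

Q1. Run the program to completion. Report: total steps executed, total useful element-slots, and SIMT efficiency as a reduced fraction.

Answer: 15 steps, 224 useful, 14/15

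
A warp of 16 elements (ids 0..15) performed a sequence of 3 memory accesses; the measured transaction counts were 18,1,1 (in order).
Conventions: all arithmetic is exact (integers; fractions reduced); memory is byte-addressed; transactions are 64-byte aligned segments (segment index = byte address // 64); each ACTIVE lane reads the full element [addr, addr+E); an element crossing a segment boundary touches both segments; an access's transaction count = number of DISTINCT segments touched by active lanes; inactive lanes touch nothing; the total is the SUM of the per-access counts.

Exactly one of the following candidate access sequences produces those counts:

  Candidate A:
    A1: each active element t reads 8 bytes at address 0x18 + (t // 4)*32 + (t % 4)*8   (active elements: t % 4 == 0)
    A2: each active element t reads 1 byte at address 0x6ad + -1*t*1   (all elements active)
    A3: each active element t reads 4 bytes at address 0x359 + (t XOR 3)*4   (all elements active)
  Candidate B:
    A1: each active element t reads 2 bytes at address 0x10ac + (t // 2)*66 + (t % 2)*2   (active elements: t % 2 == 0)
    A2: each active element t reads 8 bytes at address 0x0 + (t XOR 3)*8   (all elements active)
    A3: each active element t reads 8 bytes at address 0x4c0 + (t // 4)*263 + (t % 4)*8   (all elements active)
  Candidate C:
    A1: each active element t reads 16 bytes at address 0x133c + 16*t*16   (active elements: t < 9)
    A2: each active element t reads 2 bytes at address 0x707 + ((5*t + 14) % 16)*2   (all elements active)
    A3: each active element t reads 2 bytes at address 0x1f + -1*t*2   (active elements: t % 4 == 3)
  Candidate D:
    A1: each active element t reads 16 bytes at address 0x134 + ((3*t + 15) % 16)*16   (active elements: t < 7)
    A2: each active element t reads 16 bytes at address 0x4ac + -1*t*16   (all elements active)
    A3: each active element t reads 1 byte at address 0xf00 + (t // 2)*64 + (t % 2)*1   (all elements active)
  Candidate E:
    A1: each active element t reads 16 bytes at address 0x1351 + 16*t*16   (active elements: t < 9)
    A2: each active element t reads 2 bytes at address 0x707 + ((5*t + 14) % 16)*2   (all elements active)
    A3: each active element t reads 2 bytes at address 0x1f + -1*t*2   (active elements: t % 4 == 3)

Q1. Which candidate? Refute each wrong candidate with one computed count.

A: A1 gives 2 transactions, not 18
B: A1 gives 8 transactions, not 18
D: A1 gives 4 transactions, not 18
E: A1 gives 9 transactions, not 18
C: all counts match (18,1,1)

Answer: C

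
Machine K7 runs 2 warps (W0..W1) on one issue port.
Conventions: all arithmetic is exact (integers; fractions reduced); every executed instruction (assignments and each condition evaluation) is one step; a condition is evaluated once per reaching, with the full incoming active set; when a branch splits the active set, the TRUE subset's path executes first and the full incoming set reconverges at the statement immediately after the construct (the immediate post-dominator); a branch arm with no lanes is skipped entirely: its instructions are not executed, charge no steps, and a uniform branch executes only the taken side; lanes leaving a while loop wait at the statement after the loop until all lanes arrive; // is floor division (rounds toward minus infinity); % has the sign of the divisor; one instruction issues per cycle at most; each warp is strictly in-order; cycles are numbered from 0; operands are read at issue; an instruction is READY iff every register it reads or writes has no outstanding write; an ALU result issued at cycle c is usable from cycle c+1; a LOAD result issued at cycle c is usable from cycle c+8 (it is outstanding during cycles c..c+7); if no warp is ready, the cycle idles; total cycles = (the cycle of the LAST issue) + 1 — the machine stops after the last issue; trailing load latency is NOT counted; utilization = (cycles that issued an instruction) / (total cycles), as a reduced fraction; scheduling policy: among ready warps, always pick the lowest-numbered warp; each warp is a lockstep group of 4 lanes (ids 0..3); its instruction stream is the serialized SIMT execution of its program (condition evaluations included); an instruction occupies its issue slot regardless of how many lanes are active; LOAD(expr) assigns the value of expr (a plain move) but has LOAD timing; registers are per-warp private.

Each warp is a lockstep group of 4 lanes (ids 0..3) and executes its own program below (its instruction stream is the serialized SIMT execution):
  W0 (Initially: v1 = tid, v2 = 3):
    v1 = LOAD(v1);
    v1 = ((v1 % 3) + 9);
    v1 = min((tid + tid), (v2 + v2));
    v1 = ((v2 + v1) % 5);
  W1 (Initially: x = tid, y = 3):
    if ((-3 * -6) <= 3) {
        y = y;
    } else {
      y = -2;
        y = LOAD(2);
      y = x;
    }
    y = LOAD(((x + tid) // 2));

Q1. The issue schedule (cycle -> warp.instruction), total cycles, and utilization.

cycle 0: W0.I0
cycle 1: W1.I0
cycle 2: W1.I1
cycle 3: W1.I2
cycle 4: idle
cycle 5: idle
cycle 6: idle
cycle 7: idle
cycle 8: W0.I1
cycle 9: W0.I2
cycle 10: W0.I3
cycle 11: W1.I3
cycle 12: W1.I4

Answer: 13 cycles, utilization 9/13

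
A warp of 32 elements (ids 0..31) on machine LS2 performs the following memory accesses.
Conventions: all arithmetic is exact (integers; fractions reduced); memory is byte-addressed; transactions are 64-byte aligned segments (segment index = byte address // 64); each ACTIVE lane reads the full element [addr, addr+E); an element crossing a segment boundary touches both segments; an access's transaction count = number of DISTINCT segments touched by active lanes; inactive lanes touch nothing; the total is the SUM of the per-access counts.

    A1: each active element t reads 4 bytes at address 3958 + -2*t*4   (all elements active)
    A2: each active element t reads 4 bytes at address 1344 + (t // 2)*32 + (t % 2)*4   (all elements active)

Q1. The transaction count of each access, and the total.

A1: 5 transactions
A2: 8 transactions

Answer: 5,8; total 13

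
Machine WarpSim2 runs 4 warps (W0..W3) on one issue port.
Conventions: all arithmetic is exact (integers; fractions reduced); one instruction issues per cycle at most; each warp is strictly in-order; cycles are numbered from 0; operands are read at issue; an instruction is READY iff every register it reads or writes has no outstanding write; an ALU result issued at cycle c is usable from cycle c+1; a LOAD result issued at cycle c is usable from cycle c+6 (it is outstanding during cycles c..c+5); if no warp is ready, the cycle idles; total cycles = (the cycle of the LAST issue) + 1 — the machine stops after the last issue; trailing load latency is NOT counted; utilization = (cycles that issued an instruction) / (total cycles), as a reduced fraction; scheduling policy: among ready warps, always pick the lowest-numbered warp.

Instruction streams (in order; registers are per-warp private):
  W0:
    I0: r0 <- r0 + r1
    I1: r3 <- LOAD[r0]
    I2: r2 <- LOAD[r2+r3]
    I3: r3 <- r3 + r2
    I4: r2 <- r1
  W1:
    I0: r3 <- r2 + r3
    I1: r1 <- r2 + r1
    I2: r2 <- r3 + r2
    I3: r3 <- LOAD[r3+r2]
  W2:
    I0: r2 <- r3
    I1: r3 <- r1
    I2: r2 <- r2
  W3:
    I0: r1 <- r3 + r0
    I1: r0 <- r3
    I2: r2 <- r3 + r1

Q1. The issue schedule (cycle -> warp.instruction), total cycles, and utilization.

cycle 0: W0.I0
cycle 1: W0.I1
cycle 2: W1.I0
cycle 3: W1.I1
cycle 4: W1.I2
cycle 5: W1.I3
cycle 6: W2.I0
cycle 7: W0.I2
cycle 8: W2.I1
cycle 9: W2.I2
cycle 10: W3.I0
cycle 11: W3.I1
cycle 12: W3.I2
cycle 13: W0.I3
cycle 14: W0.I4

Answer: 15 cycles, utilization 1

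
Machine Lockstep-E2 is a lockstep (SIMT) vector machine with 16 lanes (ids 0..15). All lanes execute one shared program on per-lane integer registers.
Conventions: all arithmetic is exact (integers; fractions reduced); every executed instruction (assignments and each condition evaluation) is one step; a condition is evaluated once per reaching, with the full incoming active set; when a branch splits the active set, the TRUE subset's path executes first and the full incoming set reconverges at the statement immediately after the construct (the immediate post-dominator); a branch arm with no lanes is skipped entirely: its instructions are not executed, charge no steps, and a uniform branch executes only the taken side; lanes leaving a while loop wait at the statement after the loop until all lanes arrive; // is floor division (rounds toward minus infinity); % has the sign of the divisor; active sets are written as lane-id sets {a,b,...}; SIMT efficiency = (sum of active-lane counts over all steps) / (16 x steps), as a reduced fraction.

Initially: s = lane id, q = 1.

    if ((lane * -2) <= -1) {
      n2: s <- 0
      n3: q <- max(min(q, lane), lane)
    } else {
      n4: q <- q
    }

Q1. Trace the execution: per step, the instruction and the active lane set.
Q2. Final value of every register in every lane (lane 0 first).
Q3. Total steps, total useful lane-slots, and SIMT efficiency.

step 0: eval ((lane * -2) <= -1)     {0,1,2,3,4,5,6,7,8,9,10,11,12,13,14,15}
step 1: s <- 0                       {1,2,3,4,5,6,7,8,9,10,11,12,13,14,15}
step 2: q <- max(min(q, lane), lane) {1,2,3,4,5,6,7,8,9,10,11,12,13,14,15}
step 3: q <- q                       {0}

Answer: 4 steps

s: 0,0,0,0,0,0,0,0,0,0,0,0,0,0,0,0
q: 1,1,2,3,4,5,6,7,8,9,10,11,12,13,14,15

steps = 4; useful = 47; efficiency = 47/64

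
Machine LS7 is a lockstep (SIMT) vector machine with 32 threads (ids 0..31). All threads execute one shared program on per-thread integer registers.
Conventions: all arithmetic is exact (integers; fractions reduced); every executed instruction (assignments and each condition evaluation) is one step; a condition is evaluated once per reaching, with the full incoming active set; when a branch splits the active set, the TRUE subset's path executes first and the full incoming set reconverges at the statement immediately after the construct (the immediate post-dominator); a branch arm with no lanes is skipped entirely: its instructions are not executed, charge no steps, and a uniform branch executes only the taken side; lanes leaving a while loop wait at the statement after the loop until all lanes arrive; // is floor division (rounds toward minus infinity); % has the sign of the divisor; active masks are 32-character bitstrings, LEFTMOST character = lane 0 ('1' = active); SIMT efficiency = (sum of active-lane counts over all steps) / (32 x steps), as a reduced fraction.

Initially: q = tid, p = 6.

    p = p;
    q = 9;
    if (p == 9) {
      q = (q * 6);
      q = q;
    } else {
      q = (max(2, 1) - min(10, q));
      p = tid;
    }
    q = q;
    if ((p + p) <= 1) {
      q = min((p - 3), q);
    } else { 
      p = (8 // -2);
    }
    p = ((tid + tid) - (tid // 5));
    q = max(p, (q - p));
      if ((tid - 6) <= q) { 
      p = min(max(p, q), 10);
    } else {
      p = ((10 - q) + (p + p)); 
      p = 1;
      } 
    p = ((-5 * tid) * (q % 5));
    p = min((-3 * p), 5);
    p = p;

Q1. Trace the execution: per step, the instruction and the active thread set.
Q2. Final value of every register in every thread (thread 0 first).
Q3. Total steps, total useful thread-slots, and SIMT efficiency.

step 0: p <- p                       11111111111111111111111111111111
step 1: q <- 9                       11111111111111111111111111111111
step 2: eval (p == 9)                11111111111111111111111111111111
step 3: q <- (max(2, 1) - min(10, q)) 11111111111111111111111111111111
step 4: p <- tid                     11111111111111111111111111111111
step 5: q <- q                       11111111111111111111111111111111
step 6: eval ((p + p) <= 1)          11111111111111111111111111111111
step 7: q <- min((p - 3), q)         10000000000000000000000000000000
step 8: p <- (8 // -2)               01111111111111111111111111111111
step 9: p <- ((tid + tid) - (tid // 5)) 11111111111111111111111111111111
step 10: q <- max(p, (q - p))         11111111111111111111111111111111
step 11: eval ((tid - 6) <= q)        11111111111111111111111111111111
step 12: p <- min(max(p, q), 10)      11111111111111111111111111111111
step 13: p <- ((-5 * tid) * (q % 5))  11111111111111111111111111111111
step 14: p <- min((-3 * p), 5)        11111111111111111111111111111111
step 15: p <- p                       11111111111111111111111111111111

Answer: 16 steps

q: 0,2,4,6,8,9,11,13,15,17,18,20,22,24,26,27,29,31,33,35,36,38,40,42,44,45,47,49,51,53,54,56
p: 0,5,5,5,5,5,5,5,0,5,5,0,5,5,5,5,5,5,5,0,5,5,0,5,5,0,5,5,5,5,5,5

steps = 16; useful = 480; efficiency = 480/512 = 15/16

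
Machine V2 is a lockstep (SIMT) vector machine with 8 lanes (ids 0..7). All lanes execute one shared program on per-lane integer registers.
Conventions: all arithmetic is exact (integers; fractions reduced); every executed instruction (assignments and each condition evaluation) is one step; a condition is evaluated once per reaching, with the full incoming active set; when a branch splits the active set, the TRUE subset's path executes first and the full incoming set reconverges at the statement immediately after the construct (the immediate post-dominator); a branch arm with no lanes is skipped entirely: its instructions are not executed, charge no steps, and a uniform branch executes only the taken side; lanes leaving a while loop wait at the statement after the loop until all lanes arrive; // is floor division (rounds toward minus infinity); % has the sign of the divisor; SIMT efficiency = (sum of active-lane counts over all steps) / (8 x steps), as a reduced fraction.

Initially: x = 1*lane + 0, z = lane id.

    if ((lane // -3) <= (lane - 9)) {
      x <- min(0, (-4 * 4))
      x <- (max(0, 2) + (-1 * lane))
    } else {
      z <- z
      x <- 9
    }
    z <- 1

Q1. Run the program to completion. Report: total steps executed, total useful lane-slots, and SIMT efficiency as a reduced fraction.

Answer: 6 steps, 32 useful, 2/3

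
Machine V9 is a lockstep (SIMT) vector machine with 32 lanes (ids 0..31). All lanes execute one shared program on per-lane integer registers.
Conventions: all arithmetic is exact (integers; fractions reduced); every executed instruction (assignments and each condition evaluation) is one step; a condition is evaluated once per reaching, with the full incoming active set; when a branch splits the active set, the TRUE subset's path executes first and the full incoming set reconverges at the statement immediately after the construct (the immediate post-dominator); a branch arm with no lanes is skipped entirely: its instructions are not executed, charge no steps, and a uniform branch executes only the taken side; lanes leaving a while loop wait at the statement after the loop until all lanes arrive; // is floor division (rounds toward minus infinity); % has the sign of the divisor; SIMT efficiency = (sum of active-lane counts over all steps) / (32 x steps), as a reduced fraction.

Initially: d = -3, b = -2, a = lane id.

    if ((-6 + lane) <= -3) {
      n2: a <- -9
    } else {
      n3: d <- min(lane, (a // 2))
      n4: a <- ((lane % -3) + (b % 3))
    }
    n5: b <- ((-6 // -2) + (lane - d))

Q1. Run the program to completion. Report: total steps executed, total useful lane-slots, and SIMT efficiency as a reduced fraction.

Answer: 5 steps, 124 useful, 31/40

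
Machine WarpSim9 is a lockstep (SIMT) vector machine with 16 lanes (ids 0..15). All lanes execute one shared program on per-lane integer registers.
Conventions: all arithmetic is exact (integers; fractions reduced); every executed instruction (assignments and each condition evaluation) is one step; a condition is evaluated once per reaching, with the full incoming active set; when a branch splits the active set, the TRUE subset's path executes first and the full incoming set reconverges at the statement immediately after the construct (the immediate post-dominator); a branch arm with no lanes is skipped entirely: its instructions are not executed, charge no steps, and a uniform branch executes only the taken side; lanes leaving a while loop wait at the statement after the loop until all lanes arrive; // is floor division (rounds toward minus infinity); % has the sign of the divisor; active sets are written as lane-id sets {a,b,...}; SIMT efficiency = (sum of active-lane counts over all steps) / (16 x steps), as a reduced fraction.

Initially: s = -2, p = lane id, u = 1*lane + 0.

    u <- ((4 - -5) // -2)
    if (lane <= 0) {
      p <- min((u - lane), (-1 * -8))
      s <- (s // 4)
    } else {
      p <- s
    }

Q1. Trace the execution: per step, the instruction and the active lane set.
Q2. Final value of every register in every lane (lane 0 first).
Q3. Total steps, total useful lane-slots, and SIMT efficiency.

step 0: u <- ((4 - -5) // -2)        {0,1,2,3,4,5,6,7,8,9,10,11,12,13,14,15}
step 1: eval (lane <= 0)             {0,1,2,3,4,5,6,7,8,9,10,11,12,13,14,15}
step 2: p <- min((u - lane), (-1 * -8)) {0}
step 3: s <- (s // 4)                {0}
step 4: p <- s                       {1,2,3,4,5,6,7,8,9,10,11,12,13,14,15}

Answer: 5 steps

s: -1,-2,-2,-2,-2,-2,-2,-2,-2,-2,-2,-2,-2,-2,-2,-2
p: -5,-2,-2,-2,-2,-2,-2,-2,-2,-2,-2,-2,-2,-2,-2,-2
u: -5,-5,-5,-5,-5,-5,-5,-5,-5,-5,-5,-5,-5,-5,-5,-5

steps = 5; useful = 49; efficiency = 49/80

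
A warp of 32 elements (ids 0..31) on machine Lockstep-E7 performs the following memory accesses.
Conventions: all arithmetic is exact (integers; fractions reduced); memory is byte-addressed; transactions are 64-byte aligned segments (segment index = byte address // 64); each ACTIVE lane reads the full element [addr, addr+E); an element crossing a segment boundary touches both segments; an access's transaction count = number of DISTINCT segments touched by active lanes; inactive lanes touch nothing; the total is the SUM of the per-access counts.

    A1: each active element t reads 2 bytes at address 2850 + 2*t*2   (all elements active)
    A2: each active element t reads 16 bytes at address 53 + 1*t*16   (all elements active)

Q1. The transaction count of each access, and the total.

A1: 3 transactions
A2: 9 transactions

Answer: 3,9; total 12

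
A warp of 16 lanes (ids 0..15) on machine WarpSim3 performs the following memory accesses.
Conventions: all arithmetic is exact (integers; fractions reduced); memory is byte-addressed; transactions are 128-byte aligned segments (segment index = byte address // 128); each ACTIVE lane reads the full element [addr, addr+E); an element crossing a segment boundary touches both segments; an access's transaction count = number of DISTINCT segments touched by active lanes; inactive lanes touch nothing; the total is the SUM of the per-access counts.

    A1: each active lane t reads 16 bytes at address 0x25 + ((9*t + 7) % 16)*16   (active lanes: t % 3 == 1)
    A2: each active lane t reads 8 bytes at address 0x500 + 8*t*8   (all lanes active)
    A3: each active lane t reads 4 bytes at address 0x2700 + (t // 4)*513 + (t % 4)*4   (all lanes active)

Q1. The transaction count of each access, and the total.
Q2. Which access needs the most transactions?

A1: 2 transactions
A2: 8 transactions
A3: 4 transactions

Answer: 2,8,4; total 14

Answer: A2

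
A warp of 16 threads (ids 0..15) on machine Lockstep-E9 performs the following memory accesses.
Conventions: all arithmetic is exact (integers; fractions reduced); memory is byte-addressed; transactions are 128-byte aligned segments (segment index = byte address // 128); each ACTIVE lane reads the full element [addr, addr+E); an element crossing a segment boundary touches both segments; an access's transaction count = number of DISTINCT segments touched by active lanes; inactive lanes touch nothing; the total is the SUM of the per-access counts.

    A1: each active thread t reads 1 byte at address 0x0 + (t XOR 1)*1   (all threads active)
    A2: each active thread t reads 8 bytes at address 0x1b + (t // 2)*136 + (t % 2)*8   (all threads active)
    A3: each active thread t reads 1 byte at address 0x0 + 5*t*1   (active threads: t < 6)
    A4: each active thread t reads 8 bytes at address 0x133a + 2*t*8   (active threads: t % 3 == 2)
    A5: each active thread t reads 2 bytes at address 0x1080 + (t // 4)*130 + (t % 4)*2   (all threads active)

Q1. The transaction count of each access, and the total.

A1: 1 transaction
A2: 8 transactions
A3: 1 transaction
A4: 3 transactions
A5: 4 transactions

Answer: 1,8,1,3,4; total 17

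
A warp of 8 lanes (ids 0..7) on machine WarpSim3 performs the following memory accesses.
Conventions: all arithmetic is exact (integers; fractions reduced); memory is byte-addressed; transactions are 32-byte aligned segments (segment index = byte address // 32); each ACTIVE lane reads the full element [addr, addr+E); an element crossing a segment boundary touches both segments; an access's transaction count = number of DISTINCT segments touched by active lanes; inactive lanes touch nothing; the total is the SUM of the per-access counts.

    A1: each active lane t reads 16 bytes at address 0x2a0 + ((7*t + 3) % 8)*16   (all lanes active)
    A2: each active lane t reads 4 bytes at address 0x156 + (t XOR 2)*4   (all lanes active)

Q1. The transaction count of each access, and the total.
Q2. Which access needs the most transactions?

A1: 4 transactions
A2: 2 transactions

Answer: 4,2; total 6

Answer: A1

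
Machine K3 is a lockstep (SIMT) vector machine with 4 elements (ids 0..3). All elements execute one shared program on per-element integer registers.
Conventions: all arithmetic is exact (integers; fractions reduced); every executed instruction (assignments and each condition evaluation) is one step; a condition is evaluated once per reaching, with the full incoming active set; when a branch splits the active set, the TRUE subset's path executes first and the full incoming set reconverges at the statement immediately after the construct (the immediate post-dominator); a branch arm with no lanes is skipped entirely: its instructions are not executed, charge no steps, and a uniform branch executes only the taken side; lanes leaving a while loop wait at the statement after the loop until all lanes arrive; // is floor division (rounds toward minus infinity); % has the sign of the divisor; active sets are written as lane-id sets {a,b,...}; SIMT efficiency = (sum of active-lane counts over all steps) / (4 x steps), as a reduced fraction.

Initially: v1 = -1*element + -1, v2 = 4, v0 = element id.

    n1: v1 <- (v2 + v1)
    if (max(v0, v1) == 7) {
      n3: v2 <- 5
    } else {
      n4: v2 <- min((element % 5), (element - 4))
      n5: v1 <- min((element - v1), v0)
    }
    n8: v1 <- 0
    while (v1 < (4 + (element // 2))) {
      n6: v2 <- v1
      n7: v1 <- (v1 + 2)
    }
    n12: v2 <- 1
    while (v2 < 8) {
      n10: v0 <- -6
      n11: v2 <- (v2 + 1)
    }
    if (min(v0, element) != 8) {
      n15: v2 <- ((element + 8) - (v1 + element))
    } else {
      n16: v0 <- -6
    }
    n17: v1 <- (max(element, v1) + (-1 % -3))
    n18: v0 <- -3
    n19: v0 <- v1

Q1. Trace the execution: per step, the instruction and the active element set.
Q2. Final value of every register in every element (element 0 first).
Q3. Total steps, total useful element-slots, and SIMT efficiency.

step 0: v1 <- (v2 + v1)              {0,1,2,3}
step 1: eval (max(v0, v1) == 7)      {0,1,2,3}
step 2: v2 <- min((element % 5), (element - 4)) {0,1,2,3}
step 3: v1 <- min((element - v1), v0) {0,1,2,3}
step 4: v1 <- 0                      {0,1,2,3}
step 5: eval (v1 < (4 + (element // 2))) {0,1,2,3}
step 6: v2 <- v1                     {0,1,2,3}
step 7: v1 <- (v1 + 2)               {0,1,2,3}
step 8: eval (v1 < (4 + (element // 2))) {0,1,2,3}
step 9: v2 <- v1                     {0,1,2,3}
step 10: v1 <- (v1 + 2)               {0,1,2,3}
step 11: eval (v1 < (4 + (element // 2))) {0,1,2,3}
step 12: v2 <- v1                     {2,3}
step 13: v1 <- (v1 + 2)               {2,3}
step 14: eval (v1 < (4 + (element // 2))) {2,3}
step 15: v2 <- 1                      {0,1,2,3}
step 16: eval (v2 < 8)                {0,1,2,3}
step 17: v0 <- -6                     {0,1,2,3}
step 18: v2 <- (v2 + 1)               {0,1,2,3}
step 19: eval (v2 < 8)                {0,1,2,3}
step 20: v0 <- -6                     {0,1,2,3}
step 21: v2 <- (v2 + 1)               {0,1,2,3}
step 22: eval (v2 < 8)                {0,1,2,3}
step 23: v0 <- -6                     {0,1,2,3}
step 24: v2 <- (v2 + 1)               {0,1,2,3}
step 25: eval (v2 < 8)                {0,1,2,3}
step 26: v0 <- -6                     {0,1,2,3}
step 27: v2 <- (v2 + 1)               {0,1,2,3}
step 28: eval (v2 < 8)                {0,1,2,3}
step 29: v0 <- -6                     {0,1,2,3}
step 30: v2 <- (v2 + 1)               {0,1,2,3}
step 31: eval (v2 < 8)                {0,1,2,3}
step 32: v0 <- -6                     {0,1,2,3}
step 33: v2 <- (v2 + 1)               {0,1,2,3}
step 34: eval (v2 < 8)                {0,1,2,3}
step 35: v0 <- -6                     {0,1,2,3}
step 36: v2 <- (v2 + 1)               {0,1,2,3}
step 37: eval (v2 < 8)                {0,1,2,3}
step 38: eval (min(v0, element) != 8) {0,1,2,3}
step 39: v2 <- ((element + 8) - (v1 + element)) {0,1,2,3}
step 40: v1 <- (max(element, v1) + (-1 % -3)) {0,1,2,3}
step 41: v0 <- -3                     {0,1,2,3}
step 42: v0 <- v1                     {0,1,2,3}

Answer: 43 steps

v1: 3,3,5,5
v2: 4,4,2,2
v0: 3,3,5,5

steps = 43; useful = 166; efficiency = 166/172 = 83/86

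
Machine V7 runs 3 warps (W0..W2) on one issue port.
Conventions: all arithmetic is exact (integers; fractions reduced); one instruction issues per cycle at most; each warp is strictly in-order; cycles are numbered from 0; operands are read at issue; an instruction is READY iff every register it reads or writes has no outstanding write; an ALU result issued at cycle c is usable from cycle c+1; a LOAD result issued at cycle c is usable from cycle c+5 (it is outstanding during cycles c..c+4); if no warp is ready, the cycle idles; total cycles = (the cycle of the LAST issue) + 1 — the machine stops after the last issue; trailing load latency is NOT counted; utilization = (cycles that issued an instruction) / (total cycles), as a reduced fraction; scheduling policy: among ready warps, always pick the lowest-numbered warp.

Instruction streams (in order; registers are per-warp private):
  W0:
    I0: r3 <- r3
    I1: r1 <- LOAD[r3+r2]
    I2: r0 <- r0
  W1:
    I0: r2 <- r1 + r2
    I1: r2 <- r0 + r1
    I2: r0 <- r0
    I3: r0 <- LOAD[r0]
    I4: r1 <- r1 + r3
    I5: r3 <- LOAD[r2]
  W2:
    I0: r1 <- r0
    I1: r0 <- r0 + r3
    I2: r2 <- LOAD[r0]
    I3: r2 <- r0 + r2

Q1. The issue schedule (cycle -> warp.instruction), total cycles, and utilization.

cycle 0: W0.I0
cycle 1: W0.I1
cycle 2: W0.I2
cycle 3: W1.I0
cycle 4: W1.I1
cycle 5: W1.I2
cycle 6: W1.I3
cycle 7: W1.I4
cycle 8: W1.I5
cycle 9: W2.I0
cycle 10: W2.I1
cycle 11: W2.I2
cycle 12: idle
cycle 13: idle
cycle 14: idle
cycle 15: idle
cycle 16: W2.I3

Answer: 17 cycles, utilization 13/17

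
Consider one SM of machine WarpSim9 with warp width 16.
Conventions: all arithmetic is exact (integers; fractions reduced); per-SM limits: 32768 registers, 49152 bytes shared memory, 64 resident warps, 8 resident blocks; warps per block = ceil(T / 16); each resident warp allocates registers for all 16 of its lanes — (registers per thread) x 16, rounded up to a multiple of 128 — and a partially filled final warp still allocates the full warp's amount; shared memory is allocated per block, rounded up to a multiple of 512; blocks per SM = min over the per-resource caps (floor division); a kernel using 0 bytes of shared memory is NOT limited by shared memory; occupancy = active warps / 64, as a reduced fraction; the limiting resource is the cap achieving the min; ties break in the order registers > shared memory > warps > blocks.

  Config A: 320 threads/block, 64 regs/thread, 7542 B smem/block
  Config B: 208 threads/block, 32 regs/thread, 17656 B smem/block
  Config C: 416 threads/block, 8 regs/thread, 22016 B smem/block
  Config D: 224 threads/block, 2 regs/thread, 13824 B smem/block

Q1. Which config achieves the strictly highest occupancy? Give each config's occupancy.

occupancies: A 5/16, B 13/32, C 13/16, D 21/32

Answer: C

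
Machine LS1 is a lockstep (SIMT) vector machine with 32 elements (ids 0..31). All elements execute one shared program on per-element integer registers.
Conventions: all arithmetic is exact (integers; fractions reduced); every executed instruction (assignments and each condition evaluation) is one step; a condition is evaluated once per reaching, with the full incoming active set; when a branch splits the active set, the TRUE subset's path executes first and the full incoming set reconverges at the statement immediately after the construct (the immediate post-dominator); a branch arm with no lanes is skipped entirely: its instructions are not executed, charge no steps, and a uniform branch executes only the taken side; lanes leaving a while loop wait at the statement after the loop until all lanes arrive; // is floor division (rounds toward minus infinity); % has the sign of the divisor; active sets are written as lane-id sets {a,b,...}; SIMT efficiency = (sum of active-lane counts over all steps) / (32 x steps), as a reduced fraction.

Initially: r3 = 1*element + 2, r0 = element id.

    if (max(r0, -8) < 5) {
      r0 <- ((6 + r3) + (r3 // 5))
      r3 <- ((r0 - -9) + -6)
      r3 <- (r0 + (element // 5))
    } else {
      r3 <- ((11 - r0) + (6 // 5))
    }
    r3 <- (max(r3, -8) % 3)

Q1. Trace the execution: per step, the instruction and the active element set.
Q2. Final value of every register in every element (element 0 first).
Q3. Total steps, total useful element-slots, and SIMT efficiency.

step 0: eval (max(r0, -8) < 5)       {0,1,2,3,4,5,6,7,8,9,10,11,12,13,14,15,16,17,18,19,20,21,22,23,24,25,26,27,28,29,30,31}
step 1: r0 <- ((6 + r3) + (r3 // 5)) {0,1,2,3,4}
step 2: r3 <- ((r0 - -9) + -6)       {0,1,2,3,4}
step 3: r3 <- (r0 + (element // 5))  {0,1,2,3,4}
step 4: r3 <- ((11 - r0) + (6 // 5)) {5,6,7,8,9,10,11,12,13,14,15,16,17,18,19,20,21,22,23,24,25,26,27,28,29,30,31}
step 5: r3 <- (max(r3, -8) % 3)      {0,1,2,3,4,5,6,7,8,9,10,11,12,13,14,15,16,17,18,19,20,21,22,23,24,25,26,27,28,29,30,31}

Answer: 6 steps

r3: 2,0,1,0,1,1,0,2,1,0,2,1,0,2,1,0,2,1,0,2,1,1,1,1,1,1,1,1,1,1,1,1
r0: 8,9,10,12,13,5,6,7,8,9,10,11,12,13,14,15,16,17,18,19,20,21,22,23,24,25,26,27,28,29,30,31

steps = 6; useful = 106; efficiency = 106/192 = 53/96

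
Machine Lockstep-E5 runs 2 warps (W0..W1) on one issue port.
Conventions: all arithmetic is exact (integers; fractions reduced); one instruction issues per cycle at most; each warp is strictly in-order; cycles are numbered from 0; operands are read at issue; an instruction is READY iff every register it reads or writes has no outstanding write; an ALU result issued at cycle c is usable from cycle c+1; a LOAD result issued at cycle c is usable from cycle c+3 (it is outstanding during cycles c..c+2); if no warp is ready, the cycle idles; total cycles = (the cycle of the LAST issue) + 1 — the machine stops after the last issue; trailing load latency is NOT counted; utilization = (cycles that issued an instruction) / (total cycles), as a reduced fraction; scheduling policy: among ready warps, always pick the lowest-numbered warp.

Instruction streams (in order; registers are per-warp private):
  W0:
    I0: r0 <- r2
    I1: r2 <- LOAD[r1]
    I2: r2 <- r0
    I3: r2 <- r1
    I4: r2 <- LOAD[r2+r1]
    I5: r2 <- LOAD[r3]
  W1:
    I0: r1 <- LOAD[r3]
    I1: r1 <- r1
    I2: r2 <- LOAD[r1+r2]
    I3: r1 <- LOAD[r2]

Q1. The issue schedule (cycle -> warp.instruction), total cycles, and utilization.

cycle 0: W0.I0
cycle 1: W0.I1
cycle 2: W1.I0
cycle 3: idle
cycle 4: W0.I2
cycle 5: W0.I3
cycle 6: W0.I4
cycle 7: W1.I1
cycle 8: W1.I2
cycle 9: W0.I5
cycle 10: idle
cycle 11: W1.I3

Answer: 12 cycles, utilization 5/6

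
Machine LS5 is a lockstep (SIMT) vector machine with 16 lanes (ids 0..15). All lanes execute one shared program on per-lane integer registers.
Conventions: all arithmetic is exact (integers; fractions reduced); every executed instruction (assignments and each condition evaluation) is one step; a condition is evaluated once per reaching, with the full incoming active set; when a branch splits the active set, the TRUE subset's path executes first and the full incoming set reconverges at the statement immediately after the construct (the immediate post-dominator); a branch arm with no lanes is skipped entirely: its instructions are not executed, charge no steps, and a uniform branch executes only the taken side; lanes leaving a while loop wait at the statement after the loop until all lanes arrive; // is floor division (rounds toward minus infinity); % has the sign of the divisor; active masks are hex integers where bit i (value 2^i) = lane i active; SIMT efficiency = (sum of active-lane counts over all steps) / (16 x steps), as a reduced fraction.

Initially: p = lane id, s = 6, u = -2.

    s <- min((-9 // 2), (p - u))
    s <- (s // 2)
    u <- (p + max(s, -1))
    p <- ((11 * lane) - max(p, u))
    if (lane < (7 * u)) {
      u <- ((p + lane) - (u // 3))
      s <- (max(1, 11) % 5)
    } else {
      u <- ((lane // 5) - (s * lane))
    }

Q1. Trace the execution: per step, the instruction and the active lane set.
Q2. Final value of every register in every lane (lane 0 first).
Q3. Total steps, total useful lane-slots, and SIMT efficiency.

step 0: s <- min((-9 // 2), (p - u)) 0xffff
step 1: s <- (s // 2)                0xffff
step 2: u <- (p + max(s, -1))        0xffff
step 3: p <- ((11 * lane) - max(p, u)) 0xffff
step 4: eval (lane < (7 * u))        0xffff
step 5: u <- ((p + lane) - (u // 3)) 0xfffc
step 6: s <- (max(1, 11) % 5)        0xfffc
step 7: u <- ((lane // 5) - (s * lane)) 0x0003

Answer: 8 steps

p: 0,10,20,30,40,50,60,70,80,90,100,110,120,130,140,150
s: -3,-3,1,1,1,1,1,1,1,1,1,1,1,1,1,1
u: 0,3,22,33,43,54,65,75,86,97,107,118,129,139,150,161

steps = 8; useful = 110; efficiency = 110/128 = 55/64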